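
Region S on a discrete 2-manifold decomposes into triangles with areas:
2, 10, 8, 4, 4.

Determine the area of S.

2 + 10 + 8 + 4 + 4 = 28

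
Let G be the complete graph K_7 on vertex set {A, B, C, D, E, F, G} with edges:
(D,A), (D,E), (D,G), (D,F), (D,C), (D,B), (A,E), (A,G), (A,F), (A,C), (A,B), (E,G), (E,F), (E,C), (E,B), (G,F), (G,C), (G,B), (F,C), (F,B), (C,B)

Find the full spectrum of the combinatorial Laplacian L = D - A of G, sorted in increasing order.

For the complete graph K_n, L = nI − J (J = all-ones matrix). J has eigenvalues n (once, eigenvector 𝟙) and 0 (multiplicity n−1), so L has eigenvalues 0 (once) and n (multiplicity n−1). Here n = 7: eigenvalue 0 once and 7 with multiplicity 6.
Laplacian eigenvalues (increasing order): [0.0, 7.0, 7.0, 7.0, 7.0, 7.0, 7.0]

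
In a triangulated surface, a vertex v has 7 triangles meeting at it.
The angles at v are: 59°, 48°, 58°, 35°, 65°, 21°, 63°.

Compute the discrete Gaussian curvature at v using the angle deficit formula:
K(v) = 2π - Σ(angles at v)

Sum of angles = 349°. K = 360° - 349° = 11° = 11π/180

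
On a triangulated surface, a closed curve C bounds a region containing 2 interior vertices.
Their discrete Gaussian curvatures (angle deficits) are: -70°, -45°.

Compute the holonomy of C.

Holonomy = total enclosed curvature = (-70°) + (-45°) = -115°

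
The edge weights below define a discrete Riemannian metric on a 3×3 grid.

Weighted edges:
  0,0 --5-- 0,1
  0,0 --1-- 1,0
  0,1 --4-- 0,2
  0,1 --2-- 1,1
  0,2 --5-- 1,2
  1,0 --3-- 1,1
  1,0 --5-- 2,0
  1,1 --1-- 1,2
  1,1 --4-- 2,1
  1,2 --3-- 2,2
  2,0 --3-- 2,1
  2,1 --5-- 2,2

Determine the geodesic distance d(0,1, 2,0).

Shortest path: 0,1 → 1,1 → 2,1 → 2,0, total weight = 9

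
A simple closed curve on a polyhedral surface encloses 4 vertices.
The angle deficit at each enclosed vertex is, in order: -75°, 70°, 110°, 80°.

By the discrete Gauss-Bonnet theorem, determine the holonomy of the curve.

Holonomy = total enclosed curvature = (-75°) + 70° + 110° + 80° = 185°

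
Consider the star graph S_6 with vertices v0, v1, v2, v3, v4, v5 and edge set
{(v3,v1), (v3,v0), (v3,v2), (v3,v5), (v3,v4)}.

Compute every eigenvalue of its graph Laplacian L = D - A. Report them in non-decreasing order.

The star S_6 is the complete bipartite graph K_{1,5} (one hub of degree 5, 5 leaves of degree 1). The Laplacian spectrum of K_{p,q} is 0, p (multiplicity q−1), q (multiplicity p−1), p+q. With p = 1, q = 5: 0 once, 1 with multiplicity 4, and 6 once. (Check: trace L = sum of degrees = 10 = 4·1 + 6.)
Laplacian eigenvalues (increasing order): [0.0, 1.0, 1.0, 1.0, 1.0, 6.0]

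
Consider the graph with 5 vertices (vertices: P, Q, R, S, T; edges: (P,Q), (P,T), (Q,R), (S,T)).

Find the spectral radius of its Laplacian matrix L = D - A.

Degrees: deg(P) = 2, deg(Q) = 2, deg(R) = 1, deg(S) = 1, deg(T) = 2.
L = D − A with rows/columns ordered (P, Q, R, S, T):
  [ 2, -1,  0,  0, -1]
  [-1,  2, -1,  0,  0]
  [ 0, -1,  1,  0,  0]
  [ 0,  0,  0,  1, -1]
  [-1,  0,  0, -1,  2]
Characteristic polynomial: det(λI − L) = λ(λ² − 3λ + 1)(λ² − 5λ + 5).
Roots: λ = 0; (λ² − 3λ + 1) = 0 ⇒ λ = (3 ± √5)/2 ≈ 0.382, 2.618; (λ² − 5λ + 5) = 0 ⇒ λ = (5 ± √5)/2 ≈ 1.382, 3.618.
(Check: the roots sum (with multiplicity) to 8, matching trace L = Σdeg = 2·4 = 8.)
Laplacian eigenvalues: [0.0, 0.382, 1.382, 2.618, 3.618]. Largest eigenvalue (spectral radius) = 3.618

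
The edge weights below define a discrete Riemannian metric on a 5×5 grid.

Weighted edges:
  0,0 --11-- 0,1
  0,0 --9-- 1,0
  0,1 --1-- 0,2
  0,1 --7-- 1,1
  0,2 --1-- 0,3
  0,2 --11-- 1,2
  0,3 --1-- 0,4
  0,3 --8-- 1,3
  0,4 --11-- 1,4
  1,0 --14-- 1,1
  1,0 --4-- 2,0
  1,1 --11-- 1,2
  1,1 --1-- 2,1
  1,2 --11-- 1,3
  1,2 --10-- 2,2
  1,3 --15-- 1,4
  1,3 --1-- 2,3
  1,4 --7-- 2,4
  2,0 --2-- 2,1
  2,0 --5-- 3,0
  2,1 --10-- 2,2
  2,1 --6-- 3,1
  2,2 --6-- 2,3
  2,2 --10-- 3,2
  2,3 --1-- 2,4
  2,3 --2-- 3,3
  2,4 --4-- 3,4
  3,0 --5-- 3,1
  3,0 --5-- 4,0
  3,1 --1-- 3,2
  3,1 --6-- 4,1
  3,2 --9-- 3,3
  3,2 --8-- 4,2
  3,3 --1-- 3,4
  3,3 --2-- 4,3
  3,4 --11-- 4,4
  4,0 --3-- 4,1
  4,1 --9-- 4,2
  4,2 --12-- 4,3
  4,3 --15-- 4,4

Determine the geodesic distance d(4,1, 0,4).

Shortest path: 4,1 → 3,1 → 2,1 → 1,1 → 0,1 → 0,2 → 0,3 → 0,4, total weight = 23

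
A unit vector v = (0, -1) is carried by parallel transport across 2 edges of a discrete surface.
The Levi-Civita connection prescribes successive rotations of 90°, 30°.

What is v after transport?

Total rotation: 90° + 30° = 120°. Final vector: (0.8660, 0.5000)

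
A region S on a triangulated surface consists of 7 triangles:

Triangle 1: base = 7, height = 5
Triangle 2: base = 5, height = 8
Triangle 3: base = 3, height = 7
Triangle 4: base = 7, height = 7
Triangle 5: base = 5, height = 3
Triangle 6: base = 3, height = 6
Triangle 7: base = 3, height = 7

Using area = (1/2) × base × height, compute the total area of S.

(1/2)×7×5 + (1/2)×5×8 + (1/2)×3×7 + (1/2)×7×7 + (1/2)×5×3 + (1/2)×3×6 + (1/2)×3×7 = 99.5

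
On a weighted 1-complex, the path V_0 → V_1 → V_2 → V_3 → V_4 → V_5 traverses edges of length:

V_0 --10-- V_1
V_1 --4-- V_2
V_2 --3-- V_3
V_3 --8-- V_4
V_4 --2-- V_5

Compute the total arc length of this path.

Arc length = 10 + 4 + 3 + 8 + 2 = 27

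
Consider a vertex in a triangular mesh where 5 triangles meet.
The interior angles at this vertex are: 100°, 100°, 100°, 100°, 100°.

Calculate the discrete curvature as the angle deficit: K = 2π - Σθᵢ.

Sum of angles = 500°. K = 360° - 500° = -140°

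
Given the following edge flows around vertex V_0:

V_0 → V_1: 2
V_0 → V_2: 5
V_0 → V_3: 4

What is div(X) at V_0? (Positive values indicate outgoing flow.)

Divergence = sum of outgoing flows = 2 + 5 + 4 = 11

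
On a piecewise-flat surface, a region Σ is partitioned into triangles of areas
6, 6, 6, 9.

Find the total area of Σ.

6 + 6 + 6 + 9 = 27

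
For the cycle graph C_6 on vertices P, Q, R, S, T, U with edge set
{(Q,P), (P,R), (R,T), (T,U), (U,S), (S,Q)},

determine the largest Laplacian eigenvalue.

The cycle graph C_n has Laplacian eigenvalues λ_k = 2 − 2cos(2πk/n), k = 0, 1, …, n−1. Here n = 6:
k=0: 2 − 2cos(0) = 0.0; k=1: 2 − 2cos(π/3) = 1.0; k=2: 2 − 2cos(2π/3) = 3.0; k=3: 2 − 2cos(π) = 4.0; k=4: 2 − 2cos(4π/3) = 3.0; k=5: 2 − 2cos(5π/3) = 1.0.
Laplacian eigenvalues: [0.0, 1.0, 1.0, 3.0, 3.0, 4.0]. Largest eigenvalue (spectral radius) = 4.0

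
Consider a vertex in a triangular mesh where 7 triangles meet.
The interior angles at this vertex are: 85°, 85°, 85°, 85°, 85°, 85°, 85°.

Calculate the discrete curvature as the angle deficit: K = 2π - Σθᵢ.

Sum of angles = 595°. K = 360° - 595° = -235° = -47π/36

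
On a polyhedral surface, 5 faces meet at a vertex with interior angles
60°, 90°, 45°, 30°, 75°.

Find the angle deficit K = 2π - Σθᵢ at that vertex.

Sum of angles = 300°. K = 360° - 300° = 60°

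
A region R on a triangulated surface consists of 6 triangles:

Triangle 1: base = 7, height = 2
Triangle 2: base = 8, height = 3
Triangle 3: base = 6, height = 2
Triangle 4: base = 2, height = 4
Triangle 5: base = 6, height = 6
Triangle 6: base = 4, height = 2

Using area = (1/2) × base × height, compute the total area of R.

(1/2)×7×2 + (1/2)×8×3 + (1/2)×6×2 + (1/2)×2×4 + (1/2)×6×6 + (1/2)×4×2 = 51.0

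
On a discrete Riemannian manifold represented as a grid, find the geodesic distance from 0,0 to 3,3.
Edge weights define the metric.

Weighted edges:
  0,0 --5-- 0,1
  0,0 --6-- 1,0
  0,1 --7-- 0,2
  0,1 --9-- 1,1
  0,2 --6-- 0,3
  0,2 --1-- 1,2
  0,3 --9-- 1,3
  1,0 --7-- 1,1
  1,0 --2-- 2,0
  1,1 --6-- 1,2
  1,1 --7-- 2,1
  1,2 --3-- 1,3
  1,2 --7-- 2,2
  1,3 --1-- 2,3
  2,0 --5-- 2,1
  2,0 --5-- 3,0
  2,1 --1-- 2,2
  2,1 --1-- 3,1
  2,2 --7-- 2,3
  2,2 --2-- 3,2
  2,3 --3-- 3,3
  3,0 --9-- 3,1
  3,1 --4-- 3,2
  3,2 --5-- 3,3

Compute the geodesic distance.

Shortest path: 0,0 → 0,1 → 0,2 → 1,2 → 1,3 → 2,3 → 3,3, total weight = 20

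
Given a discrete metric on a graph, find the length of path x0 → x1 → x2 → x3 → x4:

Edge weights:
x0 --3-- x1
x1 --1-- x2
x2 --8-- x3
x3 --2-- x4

Arc length = 3 + 1 + 8 + 2 = 14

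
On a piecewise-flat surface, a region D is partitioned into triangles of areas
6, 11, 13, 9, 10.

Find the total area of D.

6 + 11 + 13 + 9 + 10 = 49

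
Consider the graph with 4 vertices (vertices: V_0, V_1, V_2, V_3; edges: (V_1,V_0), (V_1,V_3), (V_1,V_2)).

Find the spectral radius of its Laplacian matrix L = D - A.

Degrees: deg(V_0) = 1, deg(V_1) = 3, deg(V_2) = 1, deg(V_3) = 1.
L = D − A with rows/columns ordered (V_0, V_1, V_2, V_3):
  [ 1, -1,  0,  0]
  [-1,  3, -1, -1]
  [ 0, -1,  1,  0]
  [ 0, -1,  0,  1]
Characteristic polynomial: det(λI − L) = λ(λ − 1)²(λ − 4).
Roots: λ = 0; (λ − 1) = 0 ⇒ λ = 1 (multiplicity 2); (λ − 4) = 0 ⇒ λ = 4.
(Check: the roots sum (with multiplicity) to 6, matching trace L = Σdeg = 2·3 = 6.)
Laplacian eigenvalues: [0.0, 1.0, 1.0, 4.0]. Largest eigenvalue (spectral radius) = 4.0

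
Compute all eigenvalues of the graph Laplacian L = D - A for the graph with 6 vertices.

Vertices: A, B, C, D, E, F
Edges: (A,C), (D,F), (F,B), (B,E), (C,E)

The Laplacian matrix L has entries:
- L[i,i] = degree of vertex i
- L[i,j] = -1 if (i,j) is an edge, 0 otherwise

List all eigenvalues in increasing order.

Degrees: deg(A) = 1, deg(B) = 2, deg(C) = 2, deg(D) = 1, deg(E) = 2, deg(F) = 2.
L = D − A with rows/columns ordered (A, B, C, D, E, F):
  [ 1,  0, -1,  0,  0,  0]
  [ 0,  2,  0,  0, -1, -1]
  [-1,  0,  2,  0, -1,  0]
  [ 0,  0,  0,  1,  0, -1]
  [ 0, -1, -1,  0,  2,  0]
  [ 0, -1,  0, -1,  0,  2]
Characteristic polynomial: det(λI − L) = λ(λ² − 4λ + 1)(λ − 1)(λ − 2)(λ − 3).
Roots: λ = 0; (λ² − 4λ + 1) = 0 ⇒ λ = 2 ± √3 ≈ 0.2679, 3.7321; (λ − 1) = 0 ⇒ λ = 1; (λ − 2) = 0 ⇒ λ = 2; (λ − 3) = 0 ⇒ λ = 3.
(Check: the roots sum (with multiplicity) to 10, matching trace L = Σdeg = 2·5 = 10.)
Laplacian eigenvalues (increasing order): [0.0, 0.2679, 1.0, 2.0, 3.0, 3.7321]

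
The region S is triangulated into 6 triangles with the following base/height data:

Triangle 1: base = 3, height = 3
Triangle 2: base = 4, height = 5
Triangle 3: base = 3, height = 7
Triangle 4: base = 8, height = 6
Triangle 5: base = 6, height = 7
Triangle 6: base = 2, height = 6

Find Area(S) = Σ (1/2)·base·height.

(1/2)×3×3 + (1/2)×4×5 + (1/2)×3×7 + (1/2)×8×6 + (1/2)×6×7 + (1/2)×2×6 = 76.0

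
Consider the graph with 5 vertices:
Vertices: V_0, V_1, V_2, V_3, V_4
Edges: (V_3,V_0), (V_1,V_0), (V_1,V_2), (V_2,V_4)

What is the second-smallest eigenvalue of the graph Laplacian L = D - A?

Degrees: deg(V_0) = 2, deg(V_1) = 2, deg(V_2) = 2, deg(V_3) = 1, deg(V_4) = 1.
L = D − A with rows/columns ordered (V_0, V_1, V_2, V_3, V_4):
  [ 2, -1,  0, -1,  0]
  [-1,  2, -1,  0,  0]
  [ 0, -1,  2,  0, -1]
  [-1,  0,  0,  1,  0]
  [ 0,  0, -1,  0,  1]
Characteristic polynomial: det(λI − L) = λ(λ² − 3λ + 1)(λ² − 5λ + 5).
Roots: λ = 0; (λ² − 3λ + 1) = 0 ⇒ λ = (3 ± √5)/2 ≈ 0.382, 2.618; (λ² − 5λ + 5) = 0 ⇒ λ = (5 ± √5)/2 ≈ 1.382, 3.618.
(Check: the roots sum (with multiplicity) to 8, matching trace L = Σdeg = 2·4 = 8.)
Laplacian eigenvalues: [0.0, 0.382, 1.382, 2.618, 3.618]. Algebraic connectivity (smallest non-zero eigenvalue) = 0.382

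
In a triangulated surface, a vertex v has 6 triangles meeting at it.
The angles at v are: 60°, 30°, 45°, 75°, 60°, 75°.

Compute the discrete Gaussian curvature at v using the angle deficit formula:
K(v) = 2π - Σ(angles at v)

Sum of angles = 345°. K = 360° - 345° = 15° = π/12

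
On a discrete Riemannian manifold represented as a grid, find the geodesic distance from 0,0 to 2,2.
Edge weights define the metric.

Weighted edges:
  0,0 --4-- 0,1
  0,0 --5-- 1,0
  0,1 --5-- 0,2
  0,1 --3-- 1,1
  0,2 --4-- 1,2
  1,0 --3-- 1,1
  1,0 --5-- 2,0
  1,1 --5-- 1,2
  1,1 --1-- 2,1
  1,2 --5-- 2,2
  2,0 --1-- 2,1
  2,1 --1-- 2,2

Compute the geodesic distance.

Shortest path: 0,0 → 0,1 → 1,1 → 2,1 → 2,2, total weight = 9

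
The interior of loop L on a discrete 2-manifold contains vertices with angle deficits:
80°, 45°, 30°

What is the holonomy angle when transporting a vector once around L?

Holonomy = total enclosed curvature = 80° + 45° + 30° = 155°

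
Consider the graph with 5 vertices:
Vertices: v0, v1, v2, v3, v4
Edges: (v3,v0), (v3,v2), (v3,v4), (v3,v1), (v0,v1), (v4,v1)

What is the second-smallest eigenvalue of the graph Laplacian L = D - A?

Degrees: deg(v0) = 2, deg(v1) = 3, deg(v2) = 1, deg(v3) = 4, deg(v4) = 2.
L = D − A with rows/columns ordered (v0, v1, v2, v3, v4):
  [ 2, -1,  0, -1,  0]
  [-1,  3,  0, -1, -1]
  [ 0,  0,  1, -1,  0]
  [-1, -1, -1,  4, -1]
  [ 0, -1,  0, -1,  2]
Characteristic polynomial: det(λI − L) = λ(λ − 1)(λ − 2)(λ − 4)(λ − 5).
Roots: λ = 0; (λ − 1) = 0 ⇒ λ = 1; (λ − 2) = 0 ⇒ λ = 2; (λ − 4) = 0 ⇒ λ = 4; (λ − 5) = 0 ⇒ λ = 5.
(Check: the roots sum (with multiplicity) to 12, matching trace L = Σdeg = 2·6 = 12.)
Laplacian eigenvalues: [0.0, 1.0, 2.0, 4.0, 5.0]. Algebraic connectivity (smallest non-zero eigenvalue) = 1.0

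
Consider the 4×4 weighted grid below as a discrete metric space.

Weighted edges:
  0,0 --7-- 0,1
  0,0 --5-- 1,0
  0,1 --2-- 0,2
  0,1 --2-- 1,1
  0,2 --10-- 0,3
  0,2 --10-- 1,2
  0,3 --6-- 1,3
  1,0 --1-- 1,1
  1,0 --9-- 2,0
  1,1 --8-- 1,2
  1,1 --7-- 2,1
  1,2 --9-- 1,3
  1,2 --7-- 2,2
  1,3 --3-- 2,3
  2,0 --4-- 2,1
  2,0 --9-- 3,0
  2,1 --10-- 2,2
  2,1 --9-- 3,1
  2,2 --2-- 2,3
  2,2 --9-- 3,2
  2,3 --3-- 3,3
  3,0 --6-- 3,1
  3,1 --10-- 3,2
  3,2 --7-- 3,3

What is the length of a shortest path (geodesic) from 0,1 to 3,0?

Shortest path: 0,1 → 1,1 → 1,0 → 2,0 → 3,0, total weight = 21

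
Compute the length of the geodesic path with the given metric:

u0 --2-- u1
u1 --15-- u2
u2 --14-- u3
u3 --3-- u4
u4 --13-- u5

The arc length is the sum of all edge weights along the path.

Arc length = 2 + 15 + 14 + 3 + 13 = 47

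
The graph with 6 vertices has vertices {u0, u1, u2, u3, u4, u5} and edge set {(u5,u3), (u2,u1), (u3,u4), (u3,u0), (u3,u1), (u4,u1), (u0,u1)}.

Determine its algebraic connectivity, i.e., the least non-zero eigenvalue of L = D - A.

Degrees: deg(u0) = 2, deg(u1) = 4, deg(u2) = 1, deg(u3) = 4, deg(u4) = 2, deg(u5) = 1.
L = D − A with rows/columns ordered (u0, u1, u2, u3, u4, u5):
  [ 2, -1,  0, -1,  0,  0]
  [-1,  4, -1, -1, -1,  0]
  [ 0, -1,  1,  0,  0,  0]
  [-1, -1,  0,  4, -1, -1]
  [ 0, -1,  0, -1,  2,  0]
  [ 0,  0,  0, -1,  0,  1]
Characteristic polynomial: det(λI − L) = λ(λ² − 6λ + 4)(λ² − 6λ + 6)(λ − 2).
Roots: λ = 0; (λ² − 6λ + 4) = 0 ⇒ λ = 3 ± √5 ≈ 0.7639, 5.2361; (λ² − 6λ + 6) = 0 ⇒ λ = 3 ± √3 ≈ 1.2679, 4.7321; (λ − 2) = 0 ⇒ λ = 2.
(Check: the roots sum (with multiplicity) to 14, matching trace L = Σdeg = 2·7 = 14.)
Laplacian eigenvalues: [0.0, 0.7639, 1.2679, 2.0, 4.7321, 5.2361]. Algebraic connectivity (smallest non-zero eigenvalue) = 0.7639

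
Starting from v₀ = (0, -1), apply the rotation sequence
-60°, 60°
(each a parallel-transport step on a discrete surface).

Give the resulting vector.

Total rotation: (-60°) + 60° = 0°. Final vector: (0, -1)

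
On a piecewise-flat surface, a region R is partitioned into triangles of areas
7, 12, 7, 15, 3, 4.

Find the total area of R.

7 + 12 + 7 + 15 + 3 + 4 = 48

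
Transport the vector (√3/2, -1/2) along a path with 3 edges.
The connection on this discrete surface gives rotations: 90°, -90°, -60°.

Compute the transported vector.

Total rotation: 90° + (-90°) + (-60°) = -60°. Final vector: (0, -1)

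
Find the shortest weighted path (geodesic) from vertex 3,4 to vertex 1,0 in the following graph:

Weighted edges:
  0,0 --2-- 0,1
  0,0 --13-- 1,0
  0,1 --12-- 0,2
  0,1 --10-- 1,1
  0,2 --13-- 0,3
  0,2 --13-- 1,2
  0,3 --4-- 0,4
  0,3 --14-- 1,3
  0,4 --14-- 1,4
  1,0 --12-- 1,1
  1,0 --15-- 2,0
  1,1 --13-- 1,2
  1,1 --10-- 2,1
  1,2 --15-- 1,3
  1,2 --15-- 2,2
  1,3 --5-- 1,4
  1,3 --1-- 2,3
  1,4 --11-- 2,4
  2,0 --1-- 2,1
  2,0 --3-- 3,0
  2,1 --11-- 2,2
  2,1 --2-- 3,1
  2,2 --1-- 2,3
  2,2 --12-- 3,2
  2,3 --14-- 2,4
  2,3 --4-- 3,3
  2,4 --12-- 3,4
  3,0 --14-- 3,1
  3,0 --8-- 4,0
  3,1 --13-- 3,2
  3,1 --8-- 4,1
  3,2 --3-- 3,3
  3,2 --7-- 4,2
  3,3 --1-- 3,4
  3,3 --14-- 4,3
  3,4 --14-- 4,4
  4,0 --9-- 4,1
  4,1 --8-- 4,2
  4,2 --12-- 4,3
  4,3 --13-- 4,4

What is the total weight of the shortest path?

Shortest path: 3,4 → 3,3 → 2,3 → 2,2 → 2,1 → 2,0 → 1,0, total weight = 33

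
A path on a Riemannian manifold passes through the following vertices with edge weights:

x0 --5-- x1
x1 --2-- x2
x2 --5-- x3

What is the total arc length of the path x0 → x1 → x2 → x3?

Arc length = 5 + 2 + 5 = 12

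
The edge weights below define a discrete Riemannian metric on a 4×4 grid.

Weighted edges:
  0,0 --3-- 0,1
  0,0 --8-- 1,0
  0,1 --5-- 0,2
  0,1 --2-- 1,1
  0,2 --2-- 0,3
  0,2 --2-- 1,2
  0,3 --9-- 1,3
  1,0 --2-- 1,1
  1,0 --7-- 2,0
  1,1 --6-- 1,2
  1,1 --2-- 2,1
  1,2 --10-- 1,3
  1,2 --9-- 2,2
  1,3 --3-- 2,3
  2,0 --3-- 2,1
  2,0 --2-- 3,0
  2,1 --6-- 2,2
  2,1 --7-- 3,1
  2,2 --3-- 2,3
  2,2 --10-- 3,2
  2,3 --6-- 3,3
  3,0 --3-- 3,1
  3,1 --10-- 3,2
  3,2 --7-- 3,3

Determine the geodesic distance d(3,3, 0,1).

Shortest path: 3,3 → 2,3 → 2,2 → 2,1 → 1,1 → 0,1, total weight = 19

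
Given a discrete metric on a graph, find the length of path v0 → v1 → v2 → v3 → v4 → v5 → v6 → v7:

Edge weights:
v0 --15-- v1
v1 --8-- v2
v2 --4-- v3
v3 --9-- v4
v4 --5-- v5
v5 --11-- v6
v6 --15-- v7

Arc length = 15 + 8 + 4 + 9 + 5 + 11 + 15 = 67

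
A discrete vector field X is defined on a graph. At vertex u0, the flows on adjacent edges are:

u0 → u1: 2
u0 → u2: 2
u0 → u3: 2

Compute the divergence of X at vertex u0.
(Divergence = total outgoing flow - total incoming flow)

Divergence = sum of outgoing flows = 2 + 2 + 2 = 6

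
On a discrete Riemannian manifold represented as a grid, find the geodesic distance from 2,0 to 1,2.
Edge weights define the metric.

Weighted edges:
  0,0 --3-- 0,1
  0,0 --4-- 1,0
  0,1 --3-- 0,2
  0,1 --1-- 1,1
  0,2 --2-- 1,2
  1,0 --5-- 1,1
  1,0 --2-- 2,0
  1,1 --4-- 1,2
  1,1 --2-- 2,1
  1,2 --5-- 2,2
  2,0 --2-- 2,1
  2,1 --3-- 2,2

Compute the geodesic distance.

Shortest path: 2,0 → 2,1 → 1,1 → 1,2, total weight = 8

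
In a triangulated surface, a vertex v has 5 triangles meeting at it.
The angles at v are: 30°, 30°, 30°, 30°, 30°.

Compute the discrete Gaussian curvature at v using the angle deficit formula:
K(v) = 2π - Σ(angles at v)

Sum of angles = 150°. K = 360° - 150° = 210° = 7π/6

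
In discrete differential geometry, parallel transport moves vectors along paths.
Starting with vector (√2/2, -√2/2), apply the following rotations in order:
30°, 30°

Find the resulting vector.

Total rotation: 30° + 30° = 60°. Final vector: (0.9659, 0.2588)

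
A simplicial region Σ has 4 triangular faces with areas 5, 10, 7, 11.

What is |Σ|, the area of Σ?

5 + 10 + 7 + 11 = 33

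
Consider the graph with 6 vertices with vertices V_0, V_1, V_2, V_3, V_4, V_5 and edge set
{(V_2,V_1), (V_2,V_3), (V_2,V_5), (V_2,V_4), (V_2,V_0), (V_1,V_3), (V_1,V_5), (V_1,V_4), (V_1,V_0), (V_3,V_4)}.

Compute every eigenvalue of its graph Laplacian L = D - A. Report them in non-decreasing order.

Degrees: deg(V_0) = 2, deg(V_1) = 5, deg(V_2) = 5, deg(V_3) = 3, deg(V_4) = 3, deg(V_5) = 2.
L = D − A with rows/columns ordered (V_0, V_1, V_2, V_3, V_4, V_5):
  [ 2, -1, -1,  0,  0,  0]
  [-1,  5, -1, -1, -1, -1]
  [-1, -1,  5, -1, -1, -1]
  [ 0, -1, -1,  3, -1,  0]
  [ 0, -1, -1, -1,  3,  0]
  [ 0, -1, -1,  0,  0,  2]
Characteristic polynomial: det(λI − L) = λ(λ − 2)²(λ − 4)(λ − 6)².
Roots: λ = 0; (λ − 2) = 0 ⇒ λ = 2 (multiplicity 2); (λ − 4) = 0 ⇒ λ = 4; (λ − 6) = 0 ⇒ λ = 6 (multiplicity 2).
(Check: the roots sum (with multiplicity) to 20, matching trace L = Σdeg = 2·10 = 20.)
Laplacian eigenvalues (increasing order): [0.0, 2.0, 2.0, 4.0, 6.0, 6.0]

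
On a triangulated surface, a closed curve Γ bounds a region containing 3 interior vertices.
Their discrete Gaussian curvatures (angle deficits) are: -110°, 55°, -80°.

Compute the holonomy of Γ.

Holonomy = total enclosed curvature = (-110°) + 55° + (-80°) = -135°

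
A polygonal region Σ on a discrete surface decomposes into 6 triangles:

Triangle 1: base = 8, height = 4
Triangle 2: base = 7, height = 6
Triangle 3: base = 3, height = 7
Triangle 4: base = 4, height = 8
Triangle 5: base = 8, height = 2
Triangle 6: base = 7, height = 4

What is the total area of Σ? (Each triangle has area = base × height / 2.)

(1/2)×8×4 + (1/2)×7×6 + (1/2)×3×7 + (1/2)×4×8 + (1/2)×8×2 + (1/2)×7×4 = 85.5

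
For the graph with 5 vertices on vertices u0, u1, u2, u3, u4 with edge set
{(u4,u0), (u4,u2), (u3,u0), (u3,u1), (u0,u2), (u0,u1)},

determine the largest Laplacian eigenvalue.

Degrees: deg(u0) = 4, deg(u1) = 2, deg(u2) = 2, deg(u3) = 2, deg(u4) = 2.
L = D − A with rows/columns ordered (u0, u1, u2, u3, u4):
  [ 4, -1, -1, -1, -1]
  [-1,  2,  0, -1,  0]
  [-1,  0,  2,  0, -1]
  [-1, -1,  0,  2,  0]
  [-1,  0, -1,  0,  2]
Characteristic polynomial: det(λI − L) = λ(λ − 1)(λ − 3)²(λ − 5).
Roots: λ = 0; (λ − 1) = 0 ⇒ λ = 1; (λ − 3) = 0 ⇒ λ = 3 (multiplicity 2); (λ − 5) = 0 ⇒ λ = 5.
(Check: the roots sum (with multiplicity) to 12, matching trace L = Σdeg = 2·6 = 12.)
Laplacian eigenvalues: [0.0, 1.0, 3.0, 3.0, 5.0]. Largest eigenvalue (spectral radius) = 5.0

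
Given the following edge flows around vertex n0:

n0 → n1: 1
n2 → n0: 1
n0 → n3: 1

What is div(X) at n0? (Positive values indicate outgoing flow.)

Divergence = sum of outgoing flows = 1 + (-1) + 1 = 1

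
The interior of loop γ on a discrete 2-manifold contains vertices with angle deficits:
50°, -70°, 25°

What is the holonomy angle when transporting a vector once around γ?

Holonomy = total enclosed curvature = 50° + (-70°) + 25° = 5°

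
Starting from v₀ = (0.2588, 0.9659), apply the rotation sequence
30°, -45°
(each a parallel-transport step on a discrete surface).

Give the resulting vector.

Total rotation: 30° + (-45°) = -15°. Final vector: (0.5000, 0.8660)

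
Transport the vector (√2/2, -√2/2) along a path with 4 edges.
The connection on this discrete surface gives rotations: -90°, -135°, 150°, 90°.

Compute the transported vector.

Total rotation: (-90°) + (-135°) + 150° + 90° = 15°. Final vector: (0.8660, -0.5000)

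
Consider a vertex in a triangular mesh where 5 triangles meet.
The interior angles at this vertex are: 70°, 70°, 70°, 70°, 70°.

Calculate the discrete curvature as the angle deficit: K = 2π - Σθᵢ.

Sum of angles = 350°. K = 360° - 350° = 10°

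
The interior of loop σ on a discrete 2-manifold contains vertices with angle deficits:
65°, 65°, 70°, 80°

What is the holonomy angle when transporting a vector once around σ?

Holonomy = total enclosed curvature = 65° + 65° + 70° + 80° = 280°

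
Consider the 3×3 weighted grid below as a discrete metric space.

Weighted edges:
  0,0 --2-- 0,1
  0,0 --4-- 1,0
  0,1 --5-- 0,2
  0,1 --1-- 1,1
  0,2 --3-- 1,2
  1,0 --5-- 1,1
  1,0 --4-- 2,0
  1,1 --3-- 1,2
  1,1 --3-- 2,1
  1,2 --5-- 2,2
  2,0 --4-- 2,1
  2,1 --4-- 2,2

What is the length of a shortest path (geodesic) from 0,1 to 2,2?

Shortest path: 0,1 → 1,1 → 2,1 → 2,2, total weight = 8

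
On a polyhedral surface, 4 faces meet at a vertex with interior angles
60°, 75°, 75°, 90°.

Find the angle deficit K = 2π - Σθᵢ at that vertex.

Sum of angles = 300°. K = 360° - 300° = 60°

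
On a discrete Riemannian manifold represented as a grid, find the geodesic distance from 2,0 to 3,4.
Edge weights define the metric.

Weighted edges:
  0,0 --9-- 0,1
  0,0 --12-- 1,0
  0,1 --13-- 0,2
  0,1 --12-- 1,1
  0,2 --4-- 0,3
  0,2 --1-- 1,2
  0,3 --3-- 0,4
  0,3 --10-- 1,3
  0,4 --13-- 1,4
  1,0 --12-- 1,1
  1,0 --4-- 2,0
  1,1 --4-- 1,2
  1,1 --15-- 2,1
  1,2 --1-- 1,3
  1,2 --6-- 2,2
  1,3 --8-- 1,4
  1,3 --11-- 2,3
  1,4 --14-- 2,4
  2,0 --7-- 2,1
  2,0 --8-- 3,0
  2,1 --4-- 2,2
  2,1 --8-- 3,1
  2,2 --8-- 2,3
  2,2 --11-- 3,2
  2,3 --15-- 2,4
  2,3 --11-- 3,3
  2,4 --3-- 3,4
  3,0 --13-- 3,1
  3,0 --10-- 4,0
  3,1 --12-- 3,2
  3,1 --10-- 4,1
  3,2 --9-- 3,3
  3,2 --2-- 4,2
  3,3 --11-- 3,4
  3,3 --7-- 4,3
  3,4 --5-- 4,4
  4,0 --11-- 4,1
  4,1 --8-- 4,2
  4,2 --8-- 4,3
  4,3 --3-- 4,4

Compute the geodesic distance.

Shortest path: 2,0 → 2,1 → 2,2 → 2,3 → 2,4 → 3,4, total weight = 37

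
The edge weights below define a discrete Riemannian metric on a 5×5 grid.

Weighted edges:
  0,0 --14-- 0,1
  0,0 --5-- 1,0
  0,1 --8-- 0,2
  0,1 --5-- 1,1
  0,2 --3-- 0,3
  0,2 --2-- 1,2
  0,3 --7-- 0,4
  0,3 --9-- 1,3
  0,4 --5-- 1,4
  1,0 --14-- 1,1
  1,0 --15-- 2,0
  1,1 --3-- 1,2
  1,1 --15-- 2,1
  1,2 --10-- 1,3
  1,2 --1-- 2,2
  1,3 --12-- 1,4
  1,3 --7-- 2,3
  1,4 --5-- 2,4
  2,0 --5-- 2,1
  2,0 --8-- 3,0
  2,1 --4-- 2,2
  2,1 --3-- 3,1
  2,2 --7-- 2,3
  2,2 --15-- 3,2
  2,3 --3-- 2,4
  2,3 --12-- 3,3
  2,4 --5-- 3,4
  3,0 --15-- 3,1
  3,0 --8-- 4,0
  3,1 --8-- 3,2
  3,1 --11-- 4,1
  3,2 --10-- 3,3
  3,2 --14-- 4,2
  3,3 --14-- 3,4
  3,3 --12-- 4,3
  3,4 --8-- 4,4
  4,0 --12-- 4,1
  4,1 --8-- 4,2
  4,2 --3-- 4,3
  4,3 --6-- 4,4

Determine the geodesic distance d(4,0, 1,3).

Shortest path: 4,0 → 3,0 → 2,0 → 2,1 → 2,2 → 1,2 → 1,3, total weight = 36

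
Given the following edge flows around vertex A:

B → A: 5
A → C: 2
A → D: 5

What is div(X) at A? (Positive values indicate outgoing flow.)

Divergence = sum of outgoing flows = (-5) + 2 + 5 = 2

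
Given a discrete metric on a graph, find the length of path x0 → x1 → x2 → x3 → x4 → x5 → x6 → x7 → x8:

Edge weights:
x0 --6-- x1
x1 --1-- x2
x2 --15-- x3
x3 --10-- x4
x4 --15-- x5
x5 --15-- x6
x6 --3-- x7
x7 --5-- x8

Arc length = 6 + 1 + 15 + 10 + 15 + 15 + 3 + 5 = 70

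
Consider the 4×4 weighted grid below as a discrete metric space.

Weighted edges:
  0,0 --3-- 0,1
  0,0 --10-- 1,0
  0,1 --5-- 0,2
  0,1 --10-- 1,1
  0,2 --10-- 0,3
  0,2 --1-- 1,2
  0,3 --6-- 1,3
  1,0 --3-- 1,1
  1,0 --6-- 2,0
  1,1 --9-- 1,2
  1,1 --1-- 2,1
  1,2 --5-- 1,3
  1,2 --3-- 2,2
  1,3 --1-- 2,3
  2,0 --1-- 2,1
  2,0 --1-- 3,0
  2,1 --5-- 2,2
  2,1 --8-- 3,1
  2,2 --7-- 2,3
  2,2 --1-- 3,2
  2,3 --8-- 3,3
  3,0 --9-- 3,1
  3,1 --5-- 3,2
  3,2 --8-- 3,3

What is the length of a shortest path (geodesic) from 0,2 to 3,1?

Shortest path: 0,2 → 1,2 → 2,2 → 3,2 → 3,1, total weight = 10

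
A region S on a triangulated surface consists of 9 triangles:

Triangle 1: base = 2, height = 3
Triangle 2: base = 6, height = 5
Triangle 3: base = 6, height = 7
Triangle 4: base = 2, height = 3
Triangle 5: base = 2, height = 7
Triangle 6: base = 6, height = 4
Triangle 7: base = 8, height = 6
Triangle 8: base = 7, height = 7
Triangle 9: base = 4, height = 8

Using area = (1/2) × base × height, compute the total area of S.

(1/2)×2×3 + (1/2)×6×5 + (1/2)×6×7 + (1/2)×2×3 + (1/2)×2×7 + (1/2)×6×4 + (1/2)×8×6 + (1/2)×7×7 + (1/2)×4×8 = 125.5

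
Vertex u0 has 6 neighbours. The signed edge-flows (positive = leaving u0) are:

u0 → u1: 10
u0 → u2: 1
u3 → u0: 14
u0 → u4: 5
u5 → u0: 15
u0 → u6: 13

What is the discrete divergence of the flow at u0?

Divergence = sum of outgoing flows = 10 + 1 + (-14) + 5 + (-15) + 13 = 0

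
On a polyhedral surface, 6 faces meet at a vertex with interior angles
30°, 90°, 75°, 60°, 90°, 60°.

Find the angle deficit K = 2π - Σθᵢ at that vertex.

Sum of angles = 405°. K = 360° - 405° = -45° = -π/4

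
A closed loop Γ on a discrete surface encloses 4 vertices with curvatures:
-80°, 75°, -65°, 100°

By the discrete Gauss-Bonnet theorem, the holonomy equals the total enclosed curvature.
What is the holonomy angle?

Holonomy = total enclosed curvature = (-80°) + 75° + (-65°) + 100° = 30°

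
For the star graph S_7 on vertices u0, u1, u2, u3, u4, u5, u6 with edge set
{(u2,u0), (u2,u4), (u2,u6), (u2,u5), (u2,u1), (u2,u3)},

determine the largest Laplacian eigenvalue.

The star S_7 is the complete bipartite graph K_{1,6} (one hub of degree 6, 6 leaves of degree 1). The Laplacian spectrum of K_{p,q} is 0, p (multiplicity q−1), q (multiplicity p−1), p+q. With p = 1, q = 6: 0 once, 1 with multiplicity 5, and 7 once. (Check: trace L = sum of degrees = 12 = 5·1 + 7.)
Laplacian eigenvalues: [0.0, 1.0, 1.0, 1.0, 1.0, 1.0, 7.0]. Largest eigenvalue (spectral radius) = 7.0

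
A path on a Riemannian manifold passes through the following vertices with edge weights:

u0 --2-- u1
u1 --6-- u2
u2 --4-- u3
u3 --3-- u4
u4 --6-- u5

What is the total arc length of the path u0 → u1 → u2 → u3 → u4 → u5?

Arc length = 2 + 6 + 4 + 3 + 6 = 21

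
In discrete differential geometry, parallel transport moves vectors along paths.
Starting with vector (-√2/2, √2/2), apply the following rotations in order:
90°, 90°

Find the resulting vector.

Total rotation: 90° + 90° = 180°. Final vector: (0.7071, -0.7071)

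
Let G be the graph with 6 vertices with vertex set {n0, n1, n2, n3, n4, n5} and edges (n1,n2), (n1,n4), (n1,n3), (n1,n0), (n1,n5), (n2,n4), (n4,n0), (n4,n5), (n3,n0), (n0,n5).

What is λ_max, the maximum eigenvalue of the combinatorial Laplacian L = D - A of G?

Degrees: deg(n0) = 4, deg(n1) = 5, deg(n2) = 2, deg(n3) = 2, deg(n4) = 4, deg(n5) = 3.
L = D − A with rows/columns ordered (n0, n1, n2, n3, n4, n5):
  [ 4, -1,  0, -1, -1, -1]
  [-1,  5, -1, -1, -1, -1]
  [ 0, -1,  2,  0, -1,  0]
  [-1, -1,  0,  2,  0,  0]
  [-1, -1, -1,  0,  4, -1]
  [-1, -1,  0,  0, -1,  3]
Characteristic polynomial: det(λI − L) = λ(λ² − 7λ + 9)(λ² − 7λ + 11)(λ − 6).
Roots: λ = 0; (λ² − 7λ + 9) = 0 ⇒ λ = (7 ± √13)/2 ≈ 1.6972, 5.3028; (λ² − 7λ + 11) = 0 ⇒ λ = (7 ± √5)/2 ≈ 2.382, 4.618; (λ − 6) = 0 ⇒ λ = 6.
(Check: the roots sum (with multiplicity) to 20, matching trace L = Σdeg = 2·10 = 20.)
Laplacian eigenvalues: [0.0, 1.6972, 2.382, 4.618, 5.3028, 6.0]. Largest eigenvalue (spectral radius) = 6.0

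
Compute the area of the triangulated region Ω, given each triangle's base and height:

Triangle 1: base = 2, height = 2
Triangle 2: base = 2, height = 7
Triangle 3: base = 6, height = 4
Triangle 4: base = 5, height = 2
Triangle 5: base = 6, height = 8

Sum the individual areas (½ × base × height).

(1/2)×2×2 + (1/2)×2×7 + (1/2)×6×4 + (1/2)×5×2 + (1/2)×6×8 = 50.0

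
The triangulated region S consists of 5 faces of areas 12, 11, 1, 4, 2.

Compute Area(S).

12 + 11 + 1 + 4 + 2 = 30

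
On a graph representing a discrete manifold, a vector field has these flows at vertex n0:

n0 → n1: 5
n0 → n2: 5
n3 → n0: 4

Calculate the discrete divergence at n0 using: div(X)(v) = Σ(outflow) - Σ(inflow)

Divergence = sum of outgoing flows = 5 + 5 + (-4) = 6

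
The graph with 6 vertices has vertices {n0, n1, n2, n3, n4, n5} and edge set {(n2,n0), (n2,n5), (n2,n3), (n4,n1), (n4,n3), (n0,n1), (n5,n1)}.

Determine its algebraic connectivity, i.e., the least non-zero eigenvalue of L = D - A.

Degrees: deg(n0) = 2, deg(n1) = 3, deg(n2) = 3, deg(n3) = 2, deg(n4) = 2, deg(n5) = 2.
L = D − A with rows/columns ordered (n0, n1, n2, n3, n4, n5):
  [ 2, -1, -1,  0,  0,  0]
  [-1,  3,  0,  0, -1, -1]
  [-1,  0,  3, -1,  0, -1]
  [ 0,  0, -1,  2, -1,  0]
  [ 0, -1,  0, -1,  2,  0]
  [ 0, -1, -1,  0,  0,  2]
Characteristic polynomial: det(λI − L) = λ(λ² − 6λ + 6)(λ − 2)²(λ − 4).
Roots: λ = 0; (λ² − 6λ + 6) = 0 ⇒ λ = 3 ± √3 ≈ 1.2679, 4.7321; (λ − 2) = 0 ⇒ λ = 2 (multiplicity 2); (λ − 4) = 0 ⇒ λ = 4.
(Check: the roots sum (with multiplicity) to 14, matching trace L = Σdeg = 2·7 = 14.)
Laplacian eigenvalues: [0.0, 1.2679, 2.0, 2.0, 4.0, 4.7321]. Algebraic connectivity (smallest non-zero eigenvalue) = 1.2679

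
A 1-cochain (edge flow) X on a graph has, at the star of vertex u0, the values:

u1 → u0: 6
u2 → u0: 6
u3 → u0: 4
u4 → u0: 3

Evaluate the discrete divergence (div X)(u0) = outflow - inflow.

Divergence = sum of outgoing flows = (-6) + (-6) + (-4) + (-3) = -19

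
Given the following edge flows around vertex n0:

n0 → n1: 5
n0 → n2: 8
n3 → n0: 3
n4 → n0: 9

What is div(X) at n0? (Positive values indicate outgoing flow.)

Divergence = sum of outgoing flows = 5 + 8 + (-3) + (-9) = 1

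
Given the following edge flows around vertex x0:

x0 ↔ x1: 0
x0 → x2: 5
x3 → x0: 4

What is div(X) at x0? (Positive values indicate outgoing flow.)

Divergence = sum of outgoing flows = 0 + 5 + (-4) = 1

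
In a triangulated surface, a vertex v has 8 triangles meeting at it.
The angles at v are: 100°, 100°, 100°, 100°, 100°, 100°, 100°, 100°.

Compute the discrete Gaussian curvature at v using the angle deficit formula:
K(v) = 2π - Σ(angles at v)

Sum of angles = 800°. K = 360° - 800° = -440°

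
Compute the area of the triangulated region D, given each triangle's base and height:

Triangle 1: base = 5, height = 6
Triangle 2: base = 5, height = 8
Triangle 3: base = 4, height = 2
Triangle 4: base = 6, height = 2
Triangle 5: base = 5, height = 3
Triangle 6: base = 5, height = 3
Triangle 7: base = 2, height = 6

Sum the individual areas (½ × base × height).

(1/2)×5×6 + (1/2)×5×8 + (1/2)×4×2 + (1/2)×6×2 + (1/2)×5×3 + (1/2)×5×3 + (1/2)×2×6 = 66.0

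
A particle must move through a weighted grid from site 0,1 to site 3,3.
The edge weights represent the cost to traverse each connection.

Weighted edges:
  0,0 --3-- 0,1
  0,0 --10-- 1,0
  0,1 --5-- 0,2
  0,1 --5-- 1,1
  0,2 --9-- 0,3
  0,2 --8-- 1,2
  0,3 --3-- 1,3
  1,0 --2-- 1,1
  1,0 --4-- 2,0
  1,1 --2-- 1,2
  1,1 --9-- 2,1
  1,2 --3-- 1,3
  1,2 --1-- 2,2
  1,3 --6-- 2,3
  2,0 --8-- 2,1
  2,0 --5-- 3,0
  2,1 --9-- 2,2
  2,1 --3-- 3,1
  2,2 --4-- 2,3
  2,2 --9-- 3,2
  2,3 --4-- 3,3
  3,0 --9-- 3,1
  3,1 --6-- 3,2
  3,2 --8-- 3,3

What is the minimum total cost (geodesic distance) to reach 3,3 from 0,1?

Shortest path: 0,1 → 1,1 → 1,2 → 2,2 → 2,3 → 3,3, total weight = 16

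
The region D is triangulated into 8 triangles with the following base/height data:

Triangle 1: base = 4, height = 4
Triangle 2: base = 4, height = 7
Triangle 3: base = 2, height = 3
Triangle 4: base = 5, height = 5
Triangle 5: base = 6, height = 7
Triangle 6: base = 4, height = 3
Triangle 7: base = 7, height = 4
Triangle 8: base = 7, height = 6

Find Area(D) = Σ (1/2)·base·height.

(1/2)×4×4 + (1/2)×4×7 + (1/2)×2×3 + (1/2)×5×5 + (1/2)×6×7 + (1/2)×4×3 + (1/2)×7×4 + (1/2)×7×6 = 99.5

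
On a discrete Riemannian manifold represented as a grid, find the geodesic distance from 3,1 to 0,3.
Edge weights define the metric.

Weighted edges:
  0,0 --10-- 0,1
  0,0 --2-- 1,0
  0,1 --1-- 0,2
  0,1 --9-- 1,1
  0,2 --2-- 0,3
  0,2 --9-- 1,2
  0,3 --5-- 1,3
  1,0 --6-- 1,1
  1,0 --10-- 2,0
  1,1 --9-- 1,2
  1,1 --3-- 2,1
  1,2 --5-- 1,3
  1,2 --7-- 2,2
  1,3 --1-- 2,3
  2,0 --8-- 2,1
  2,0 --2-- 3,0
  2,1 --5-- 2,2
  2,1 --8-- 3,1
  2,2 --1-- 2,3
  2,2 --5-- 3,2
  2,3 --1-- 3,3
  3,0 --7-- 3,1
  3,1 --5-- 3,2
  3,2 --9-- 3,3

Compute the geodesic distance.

Shortest path: 3,1 → 3,2 → 2,2 → 2,3 → 1,3 → 0,3, total weight = 17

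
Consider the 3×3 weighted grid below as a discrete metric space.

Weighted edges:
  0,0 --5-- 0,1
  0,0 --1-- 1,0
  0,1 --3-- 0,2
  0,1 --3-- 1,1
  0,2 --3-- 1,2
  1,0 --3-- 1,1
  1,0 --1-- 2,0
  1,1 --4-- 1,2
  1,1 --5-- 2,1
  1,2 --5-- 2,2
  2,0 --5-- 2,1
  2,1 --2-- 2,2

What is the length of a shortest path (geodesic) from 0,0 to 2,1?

Shortest path: 0,0 → 1,0 → 2,0 → 2,1, total weight = 7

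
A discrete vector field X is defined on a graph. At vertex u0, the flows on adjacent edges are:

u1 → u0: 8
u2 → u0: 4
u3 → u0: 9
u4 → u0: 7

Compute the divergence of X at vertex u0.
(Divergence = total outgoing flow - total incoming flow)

Divergence = sum of outgoing flows = (-8) + (-4) + (-9) + (-7) = -28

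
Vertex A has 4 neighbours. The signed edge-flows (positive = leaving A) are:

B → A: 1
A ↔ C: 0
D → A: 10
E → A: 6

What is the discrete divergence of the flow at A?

Divergence = sum of outgoing flows = (-1) + 0 + (-10) + (-6) = -17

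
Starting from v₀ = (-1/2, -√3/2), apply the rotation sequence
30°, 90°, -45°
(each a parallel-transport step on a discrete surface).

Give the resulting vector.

Total rotation: 30° + 90° + (-45°) = 75°. Final vector: (0.7071, -0.7071)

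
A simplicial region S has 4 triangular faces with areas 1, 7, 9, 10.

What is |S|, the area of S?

1 + 7 + 9 + 10 = 27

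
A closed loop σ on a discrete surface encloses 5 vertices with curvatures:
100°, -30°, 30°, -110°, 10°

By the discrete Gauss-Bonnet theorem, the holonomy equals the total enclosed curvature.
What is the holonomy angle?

Holonomy = total enclosed curvature = 100° + (-30°) + 30° + (-110°) + 10° = 0°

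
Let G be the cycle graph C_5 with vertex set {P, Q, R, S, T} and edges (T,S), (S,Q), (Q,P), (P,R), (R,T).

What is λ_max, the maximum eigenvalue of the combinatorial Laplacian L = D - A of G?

The cycle graph C_n has Laplacian eigenvalues λ_k = 2 − 2cos(2πk/n), k = 0, 1, …, n−1. Here n = 5:
k=0: 2 − 2cos(0) = 0.0; k=1: 2 − 2cos(2π/5) = 1.382; k=2: 2 − 2cos(4π/5) = 3.618; k=3: 2 − 2cos(6π/5) = 3.618; k=4: 2 − 2cos(8π/5) = 1.382.
Laplacian eigenvalues: [0.0, 1.382, 1.382, 3.618, 3.618]. Largest eigenvalue (spectral radius) = 3.618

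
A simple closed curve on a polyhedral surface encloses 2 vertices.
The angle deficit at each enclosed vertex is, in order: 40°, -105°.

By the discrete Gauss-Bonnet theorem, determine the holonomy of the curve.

Holonomy = total enclosed curvature = 40° + (-105°) = -65°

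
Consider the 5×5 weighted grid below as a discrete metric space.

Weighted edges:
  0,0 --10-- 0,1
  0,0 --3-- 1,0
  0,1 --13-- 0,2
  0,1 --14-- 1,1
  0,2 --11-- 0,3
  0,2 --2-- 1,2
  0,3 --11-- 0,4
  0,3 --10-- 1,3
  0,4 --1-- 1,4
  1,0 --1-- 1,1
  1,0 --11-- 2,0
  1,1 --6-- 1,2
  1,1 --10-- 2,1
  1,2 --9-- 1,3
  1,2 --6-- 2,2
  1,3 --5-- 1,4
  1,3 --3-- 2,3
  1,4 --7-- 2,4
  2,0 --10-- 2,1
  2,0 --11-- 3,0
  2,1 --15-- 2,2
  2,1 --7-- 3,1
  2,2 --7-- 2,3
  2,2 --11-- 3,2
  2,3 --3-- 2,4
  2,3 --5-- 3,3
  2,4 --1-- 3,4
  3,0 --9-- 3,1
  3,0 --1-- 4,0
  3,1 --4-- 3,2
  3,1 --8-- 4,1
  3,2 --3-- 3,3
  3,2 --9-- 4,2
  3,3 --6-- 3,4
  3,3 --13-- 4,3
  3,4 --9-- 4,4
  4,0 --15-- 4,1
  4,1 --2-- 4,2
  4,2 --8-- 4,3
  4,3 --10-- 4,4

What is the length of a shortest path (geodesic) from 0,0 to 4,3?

Shortest path: 0,0 → 1,0 → 1,1 → 2,1 → 3,1 → 4,1 → 4,2 → 4,3, total weight = 39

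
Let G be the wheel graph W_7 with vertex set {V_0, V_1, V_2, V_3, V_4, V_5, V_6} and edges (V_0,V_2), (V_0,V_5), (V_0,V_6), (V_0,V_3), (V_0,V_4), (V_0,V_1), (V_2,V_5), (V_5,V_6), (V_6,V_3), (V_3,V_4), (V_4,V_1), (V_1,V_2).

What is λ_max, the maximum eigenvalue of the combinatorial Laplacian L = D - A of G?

The wheel W_7 is the join K_1 ∨ C_6 (a hub joined to every vertex of a cycle of length 6). For a join G ∨ H (G on p vertices, H on q vertices) the Laplacian spectrum is 0, p+q, the eigenvalues of L(G) other than one 0 each shifted by +q, and the eigenvalues of L(H) other than one 0 each shifted by +p. With G = K_1 (p = 1, nothing left after dropping its 0) and H = C_6 (q = 6, eigenvalues 2 − 2cos(2πk/6), k = 0, …, 5; drop k = 0), the spectrum of W_7 is 0, 7, and 1 + (2 − 2cos(2πk/6)) = 3 − 2cos(2πk/6) for k = 1, …, 5:
k=1: 3 − 2cos(π/3) = 2.0; k=2: 3 − 2cos(2π/3) = 4.0; k=3: 3 − 2cos(π) = 5.0; k=4: 3 − 2cos(4π/3) = 4.0; k=5: 3 − 2cos(5π/3) = 2.0.
Laplacian eigenvalues: [0.0, 2.0, 2.0, 4.0, 4.0, 5.0, 7.0]. Largest eigenvalue (spectral radius) = 7.0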